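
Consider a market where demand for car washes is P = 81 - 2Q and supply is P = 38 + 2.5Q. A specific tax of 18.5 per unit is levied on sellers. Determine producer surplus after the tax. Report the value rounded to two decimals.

Without the tax, 81 - 2Q = 38 + 2.5Q so Q* = 9.5556 and P* = 61.8889.
With the tax, sellers need 18.5 more per unit: 81 - 2Q = 38 + 2.5Q + 18.5, so Q_t = 5.4444. Buyers pay P_b = 70.1111; sellers receive P_s = P_b - 18.5 = 51.6111.
Producer surplus is the triangle above supply below P_s: (1/2)(5.4444)(51.6111 - 38) = 37.0525.

37.05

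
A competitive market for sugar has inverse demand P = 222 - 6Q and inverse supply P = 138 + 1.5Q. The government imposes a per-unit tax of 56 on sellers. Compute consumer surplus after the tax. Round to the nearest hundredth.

41.81

Pre-tax equilibrium: 222 - 6Q = 138 + 1.5Q gives Q* = 11.2, P* = 154.8.
With the tax, sellers need 56 more per unit: 222 - 6Q = 138 + 1.5Q + 56, so Q_t = 3.7333. Buyers pay P_b = 199.6; sellers receive P_s = P_b - 56 = 143.6.
Consumer surplus is the triangle under demand above P_b: (1/2)(3.7333)(222 - 199.6) = 41.8133.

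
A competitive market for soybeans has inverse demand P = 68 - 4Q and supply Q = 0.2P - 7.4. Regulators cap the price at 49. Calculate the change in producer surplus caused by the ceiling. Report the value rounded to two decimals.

-15.26

Rewriting supply in inverse form: P = 37 + 5Q.
Without the control, 68 - 4Q = 37 + 5Q so Q* = 3.4444 and P* = 54.2222.
At P = 49, sellers supply (49 - 37)/5 = 2.4 while buyers want more, so the quantity traded is 2.4 at price 49.
PS goes from (1/2)(3.4444)(17.2222) = 29.6605 to 14.4 (computed as (49 - 37)(2.4) - (1/2)(5)(2.4)^2), a change of -15.2605.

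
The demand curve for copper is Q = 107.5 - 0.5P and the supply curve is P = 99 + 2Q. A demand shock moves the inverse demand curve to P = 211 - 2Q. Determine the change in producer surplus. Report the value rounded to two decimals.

Rewriting demand in inverse form: P = 215 - 2Q.
Initial equilibrium: Q_0 = 29, P_0 = 157; CS_0 = (1/2)(29)(58) = 841, PS_0 = (1/2)(29)(58) = 841.
New equilibrium: 211 - 2Q = 99 + 2Q gives Q_1 = 28, P_1 = 155; CS_1 = 784, PS_1 = 784.
Change in producer surplus = 784 - 841 = -57.

-57.00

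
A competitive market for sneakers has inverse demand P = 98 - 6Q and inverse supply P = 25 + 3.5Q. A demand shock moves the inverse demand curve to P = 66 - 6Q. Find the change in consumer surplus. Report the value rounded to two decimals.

Initial equilibrium: Q_0 = 7.6842, P_0 = 51.8947; CS_0 = (1/2)(7.6842)(46.1053) = 177.1413, PS_0 = (1/2)(7.6842)(26.8947) = 103.3324.
New equilibrium: 66 - 6Q = 25 + 3.5Q gives Q_1 = 4.3158, P_1 = 40.1053; CS_1 = 55.8781, PS_1 = 32.5956.
Change in consumer surplus = 55.8781 - 177.1413 = -121.2632.

-121.26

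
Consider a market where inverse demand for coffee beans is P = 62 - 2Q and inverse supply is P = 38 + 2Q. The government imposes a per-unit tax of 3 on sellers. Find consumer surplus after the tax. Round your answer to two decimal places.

27.56

Pre-tax equilibrium: 62 - 2Q = 38 + 2Q gives Q* = 6, P* = 50.
A tax on sellers shifts supply up by 3: 62 - 2Q = 38 + 2Q + 3, so Q_t = 5.25. Buyers pay P_b = 51.5; sellers receive P_s = P_b - 3 = 48.5.
CS = (1/2)(Q_t)(62 - P_b) = (1/2)(5.25)(10.5) = 27.5625.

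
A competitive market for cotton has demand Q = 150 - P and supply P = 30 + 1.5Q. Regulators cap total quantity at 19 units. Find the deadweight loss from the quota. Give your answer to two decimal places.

1051.25

Rewriting demand in inverse form: P = 150 - Q.
Without the quota, 150 - Q = 30 + 1.5Q gives Q* = 48.
At Q = 19 the demand price is 150 - (19) = 131 and the supply price is 30 + 1.5(19) = 58.5.
Deadweight loss is the triangle between the curves from 19 to 48: (1/2)(131 - 58.5)(48 - 19) = 1051.25.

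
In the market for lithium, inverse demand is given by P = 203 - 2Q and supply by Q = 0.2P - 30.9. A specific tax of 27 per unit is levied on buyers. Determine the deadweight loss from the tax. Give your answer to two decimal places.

52.07

Rewriting supply in inverse form: P = 154.5 + 5Q.
Without the tax, 203 - 2Q = 154.5 + 5Q so Q* = 6.9286 and P* = 189.1429.
With the tax, buyers' net willingness to pay falls by 27: (203 - 27) - 2Q = 154.5 + 5Q, so Q_t = 3.0714. Buyers pay P_b = 196.8571; sellers receive P_s = P_b - 27 = 169.8571.
Deadweight loss is the triangle between the curves from Q_t to Q*: (1/2)(6.9286 - 3.0714)(27) = 52.0714.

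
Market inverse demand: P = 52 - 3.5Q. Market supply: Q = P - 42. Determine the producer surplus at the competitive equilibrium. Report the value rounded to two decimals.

Rewriting supply in inverse form: P = 42 + Q.
Setting demand equal to supply, 10 = 4.5Q, so Q* = 2.2222 and P* = 44.2222.
The supply curve's price intercept is 42, so PS = (1/2)(Q*)(P* - 42) = (1/2)(2.2222)(2.2222) = 2.4691.

2.47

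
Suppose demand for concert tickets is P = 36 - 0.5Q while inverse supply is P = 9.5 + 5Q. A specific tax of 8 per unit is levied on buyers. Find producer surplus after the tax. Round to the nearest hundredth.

28.29

Pre-tax equilibrium: 36 - 0.5Q = 9.5 + 5Q gives Q* = 4.8182, P* = 33.5909.
With the tax, buyers' net willingness to pay falls by 8: (36 - 8) - 0.5Q = 9.5 + 5Q, so Q_t = 3.3636. Buyers pay P_b = 34.3182; sellers receive P_s = P_b - 8 = 26.3182.
Producer surplus is the triangle above supply below P_s: (1/2)(3.3636)(26.3182 - 9.5) = 28.2851.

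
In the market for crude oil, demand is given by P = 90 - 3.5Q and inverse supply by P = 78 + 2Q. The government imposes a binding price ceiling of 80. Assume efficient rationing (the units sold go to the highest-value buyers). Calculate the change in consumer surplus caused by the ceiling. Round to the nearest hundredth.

Free-market equilibrium: 90 - 3.5Q = 78 + 2Q gives Q* = 2.1818, P* = 82.3636.
At the ceiling price 80, quantity supplied is (80 - 78)/2 = 1; supply is the short side, so Q = 1 trades at P = 80.
CS goes from (1/2)(2.1818)(7.6364) = 8.3306 to 8.25 (computed as (90 - 80)(1) - (1/2)(3.5)(1)^2), a change of -0.0806.

-0.08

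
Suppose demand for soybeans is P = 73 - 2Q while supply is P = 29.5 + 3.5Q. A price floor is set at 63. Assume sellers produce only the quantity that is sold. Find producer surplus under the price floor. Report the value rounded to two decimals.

Free-market equilibrium: 73 - 2Q = 29.5 + 3.5Q gives Q* = 7.9091, P* = 57.1818.
At P = 63, buyers demand (73 - 63)/2 = 5 while sellers would supply more, so the quantity traded is 5 at price 63.
The supply price at Q = 5 is 47. PS is the trapezoid between 63 and supply over [0, 5]: (1/2)[(63 - 29.5) + (63 - 47)](5) = 123.75.

123.75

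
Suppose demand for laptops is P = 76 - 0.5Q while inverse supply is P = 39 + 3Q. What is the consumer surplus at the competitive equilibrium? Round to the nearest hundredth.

Setting demand equal to supply, 37 = 3.5Q, so Q* = 10.5714 and P* = 70.7143.
Consumer surplus is the triangle under demand above P*: (1/2)(10.5714)(76 - 70.7143) = (1/2)(10.5714)(5.2857) = 27.9388.

27.94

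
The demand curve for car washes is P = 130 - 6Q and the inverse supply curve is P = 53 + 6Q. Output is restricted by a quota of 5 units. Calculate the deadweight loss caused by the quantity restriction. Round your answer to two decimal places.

12.04

Unrestricted equilibrium: Q* = (130 - 53)/(6 + 6) = 6.4167.
At Q = 5 the demand price is 130 - 6(5) = 100 and the supply price is 53 + 6(5) = 83.
DWL = (1/2)(gap between curves at 5) x (Q* - 5) = (1/2)(17)(1.4167) = 12.0417.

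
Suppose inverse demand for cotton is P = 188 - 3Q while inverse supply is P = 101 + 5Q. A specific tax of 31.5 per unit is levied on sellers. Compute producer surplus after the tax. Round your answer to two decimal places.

Without the tax, 188 - 3Q = 101 + 5Q so Q* = 10.875 and P* = 155.375.
A tax on sellers shifts supply up by 31.5: 188 - 3Q = 101 + 5Q + 31.5, so Q_t = 6.9375. Buyers pay P_b = 167.1875; sellers receive P_s = P_b - 31.5 = 135.6875.
PS = (1/2)(Q_t)(P_s - 101) = (1/2)(6.9375)(34.6875) = 120.3223.

120.32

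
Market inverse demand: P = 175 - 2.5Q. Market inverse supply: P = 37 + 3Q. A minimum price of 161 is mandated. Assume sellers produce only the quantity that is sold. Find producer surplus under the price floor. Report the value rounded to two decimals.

647.36

Free-market equilibrium: 175 - 2.5Q = 37 + 3Q gives Q* = 25.0909, P* = 112.2727.
At P = 161, buyers demand (175 - 161)/2.5 = 5.6 while sellers would supply more, so the quantity traded is 5.6 at price 161.
The supply price at Q = 5.6 is 53.8. PS is the trapezoid between 161 and supply over [0, 5.6]: (1/2)[(161 - 37) + (161 - 53.8)](5.6) = 647.36.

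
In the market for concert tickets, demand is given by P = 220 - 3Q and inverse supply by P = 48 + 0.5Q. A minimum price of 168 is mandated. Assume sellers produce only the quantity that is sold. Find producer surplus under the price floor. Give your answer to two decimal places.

2004.89

Free-market equilibrium: 220 - 3Q = 48 + 0.5Q gives Q* = 49.1429, P* = 72.5714.
At P = 168, buyers demand (220 - 168)/3 = 17.3333 while sellers would supply more, so the quantity traded is 17.3333 at price 168.
The supply price at Q = 17.3333 is 56.6667. PS is the trapezoid between 168 and supply over [0, 17.3333]: (1/2)[(168 - 48) + (168 - 56.6667)](17.3333) = 2004.8889.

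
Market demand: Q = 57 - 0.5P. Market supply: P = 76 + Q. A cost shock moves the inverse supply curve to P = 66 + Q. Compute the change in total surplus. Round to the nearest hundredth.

143.33

Rewriting demand in inverse form: P = 114 - 2Q.
Initial equilibrium: Q_0 = 12.6667, P_0 = 88.6667; CS_0 = (1/2)(12.6667)(25.3333) = 160.4444, PS_0 = (1/2)(12.6667)(12.6667) = 80.2222.
New equilibrium: 114 - 2Q = 66 + Q gives Q_1 = 16, P_1 = 82; CS_1 = 256, PS_1 = 128.
Change in total surplus = (256 + 128) - (160.4444 + 80.2222) = 143.3333.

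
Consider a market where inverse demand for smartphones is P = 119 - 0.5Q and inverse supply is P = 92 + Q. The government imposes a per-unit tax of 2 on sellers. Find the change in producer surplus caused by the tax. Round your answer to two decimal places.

-23.11

Pre-tax equilibrium: 119 - 0.5Q = 92 + Q gives Q* = 18, P* = 110.
A tax on sellers shifts supply up by 2: 119 - 0.5Q = 92 + Q + 2, so Q_t = 16.6667. Buyers pay P_b = 110.6667; sellers receive P_s = P_b - 2 = 108.6667.
PS falls from (1/2)(18)(18) = 162 to (1/2)(16.6667)(16.6667) = 138.8889, a change of -23.1111.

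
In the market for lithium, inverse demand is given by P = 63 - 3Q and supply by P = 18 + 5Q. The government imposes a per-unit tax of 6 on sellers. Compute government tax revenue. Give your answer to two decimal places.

Pre-tax equilibrium: 63 - 3Q = 18 + 5Q gives Q* = 5.625, P* = 46.125.
With the tax, sellers need 6 more per unit: 63 - 3Q = 18 + 5Q + 6, so Q_t = 4.875. Buyers pay P_b = 48.375; sellers receive P_s = P_b - 6 = 42.375.
Tax revenue = t x Q_t = 6 x 4.875 = 29.25.

29.25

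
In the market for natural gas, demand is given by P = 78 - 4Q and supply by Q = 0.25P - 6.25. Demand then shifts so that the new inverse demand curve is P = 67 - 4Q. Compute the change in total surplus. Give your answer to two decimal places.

-65.31

Rewriting supply in inverse form: P = 25 + 4Q.
Initial equilibrium: Q_0 = 6.625, P_0 = 51.5; CS_0 = (1/2)(6.625)(26.5) = 87.7812, PS_0 = (1/2)(6.625)(26.5) = 87.7812.
New equilibrium: 67 - 4Q = 25 + 4Q gives Q_1 = 5.25, P_1 = 46; CS_1 = 55.125, PS_1 = 55.125.
Change in total surplus = (55.125 + 55.125) - (87.7812 + 87.7812) = -65.3125.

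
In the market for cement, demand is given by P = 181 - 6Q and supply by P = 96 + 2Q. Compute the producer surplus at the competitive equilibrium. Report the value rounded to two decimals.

112.89

Setting demand equal to supply, 85 = 8Q, so Q* = 10.625 and P* = 117.25.
Producer surplus is the triangle above supply below P*: (1/2)(10.625)(117.25 - 96) = (1/2)(10.625)(21.25) = 112.8906.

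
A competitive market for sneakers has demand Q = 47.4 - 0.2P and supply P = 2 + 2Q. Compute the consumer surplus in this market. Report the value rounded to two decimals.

Rewriting demand in inverse form: P = 237 - 5Q.
Equilibrium: 237 - 5Q = 2 + 2Q, so Q* = 33.5714 and P* = 69.1429.
The demand choke price is 237, so CS = (1/2)(Q*)(237 - P*) = (1/2)(33.5714)(167.8571) = 2817.602.

2817.60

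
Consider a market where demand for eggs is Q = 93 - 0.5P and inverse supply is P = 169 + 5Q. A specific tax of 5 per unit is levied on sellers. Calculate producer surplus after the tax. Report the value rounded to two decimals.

Rewriting demand in inverse form: P = 186 - 2Q.
Pre-tax equilibrium: 186 - 2Q = 169 + 5Q gives Q* = 2.4286, P* = 181.1429.
A tax on sellers shifts supply up by 5: 186 - 2Q = 169 + 5Q + 5, so Q_t = 1.7143. Buyers pay P_b = 182.5714; sellers receive P_s = P_b - 5 = 177.5714.
PS = (1/2)(Q_t)(P_s - 169) = (1/2)(1.7143)(8.5714) = 7.3469.

7.35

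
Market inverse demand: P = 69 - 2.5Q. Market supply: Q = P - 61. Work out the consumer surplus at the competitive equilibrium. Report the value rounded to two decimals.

Rewriting supply in inverse form: P = 61 + Q.
Setting demand equal to supply, 8 = 3.5Q, so Q* = 2.2857 and P* = 63.2857.
CS is the area between the demand curve and P* from 0 to Q*: (1/2)(2.2857)(5.7143) = 6.5306.

6.53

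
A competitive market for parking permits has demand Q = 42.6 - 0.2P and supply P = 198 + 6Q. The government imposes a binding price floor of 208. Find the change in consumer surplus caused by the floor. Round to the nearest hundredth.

Rewriting demand in inverse form: P = 213 - 5Q.
Without the control, 213 - 5Q = 198 + 6Q so Q* = 1.3636 and P* = 206.1818.
At the floor price 208, quantity demanded is (213 - 208)/5 = 1; demand is the short side, so Q = 1 trades at P = 208.
CS goes from (1/2)(1.3636)(6.8182) = 4.6488 to 2.5 (computed as (213 - 208)(1) - (1/2)(5)(1)^2), a change of -2.1488.

-2.15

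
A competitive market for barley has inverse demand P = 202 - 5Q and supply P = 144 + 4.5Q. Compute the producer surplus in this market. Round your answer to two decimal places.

Setting demand equal to supply, 58 = 9.5Q, so Q* = 6.1053 and P* = 171.4737.
The supply curve's price intercept is 144, so PS = (1/2)(Q*)(P* - 144) = (1/2)(6.1053)(27.4737) = 83.867.

83.87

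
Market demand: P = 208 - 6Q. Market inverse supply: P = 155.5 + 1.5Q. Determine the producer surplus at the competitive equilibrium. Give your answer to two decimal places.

36.75

Equilibrium: 208 - 6Q = 155.5 + 1.5Q, so Q* = 7 and P* = 166.
PS is the area between P* and the supply curve from 0 to Q*: (1/2)(7)(10.5) = 36.75.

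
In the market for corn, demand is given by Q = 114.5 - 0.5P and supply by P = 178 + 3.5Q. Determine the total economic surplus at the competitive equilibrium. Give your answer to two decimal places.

Rewriting demand in inverse form: P = 229 - 2Q.
Setting demand equal to supply, 51 = 5.5Q, so Q* = 9.2727 and P* = 210.4545.
Total surplus is the full triangle between the curves from 0 to Q*: (1/2)(9.2727)(229 - 178) = 236.4545.

236.45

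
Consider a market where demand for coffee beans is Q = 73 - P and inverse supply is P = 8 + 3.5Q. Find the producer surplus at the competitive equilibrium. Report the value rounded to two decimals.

365.12

Rewriting demand in inverse form: P = 73 - Q.
Equilibrium: 73 - Q = 8 + 3.5Q, so Q* = 14.4444 and P* = 58.5556.
The supply curve's price intercept is 8, so PS = (1/2)(Q*)(P* - 8) = (1/2)(14.4444)(50.5556) = 365.1235.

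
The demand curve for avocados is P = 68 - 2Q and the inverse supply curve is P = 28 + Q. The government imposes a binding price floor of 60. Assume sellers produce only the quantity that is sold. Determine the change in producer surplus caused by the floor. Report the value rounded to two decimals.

Without the control, 68 - 2Q = 28 + Q so Q* = 13.3333 and P* = 41.3333.
At P = 60, buyers demand (68 - 60)/2 = 4 while sellers would supply more, so the quantity traded is 4 at price 60.
PS goes from (1/2)(13.3333)(13.3333) = 88.8889 to 120 (computed as (60 - 28)(4) - (1/2)(1)(4)^2), a change of 31.1111.

31.11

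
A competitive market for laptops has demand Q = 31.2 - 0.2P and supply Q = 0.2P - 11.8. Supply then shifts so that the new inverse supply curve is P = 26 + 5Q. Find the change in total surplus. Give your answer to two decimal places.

Rewriting demand in inverse form: P = 156 - 5Q.
Rewriting supply in inverse form: P = 59 + 5Q.
Initial equilibrium: Q_0 = 9.7, P_0 = 107.5; CS_0 = (1/2)(9.7)(48.5) = 235.225, PS_0 = (1/2)(9.7)(48.5) = 235.225.
New equilibrium: 156 - 5Q = 26 + 5Q gives Q_1 = 13, P_1 = 91; CS_1 = 422.5, PS_1 = 422.5.
Change in total surplus = (422.5 + 422.5) - (235.225 + 235.225) = 374.55.

374.55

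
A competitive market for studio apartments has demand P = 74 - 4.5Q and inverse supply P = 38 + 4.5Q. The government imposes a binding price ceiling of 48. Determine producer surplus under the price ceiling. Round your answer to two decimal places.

Without the control, 74 - 4.5Q = 38 + 4.5Q so Q* = 4 and P* = 56.
At the ceiling price 48, quantity supplied is (48 - 38)/4.5 = 2.2222; supply is the short side, so Q = 2.2222 trades at P = 48.
PS is the triangle above supply below 48: (1/2)(2.2222)(48 - 38) = 11.1111.

11.11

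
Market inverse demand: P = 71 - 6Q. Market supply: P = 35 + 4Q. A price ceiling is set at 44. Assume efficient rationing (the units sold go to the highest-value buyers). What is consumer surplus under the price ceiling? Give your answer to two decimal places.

45.56

Free-market equilibrium: 71 - 6Q = 35 + 4Q gives Q* = 3.6, P* = 49.4.
At the ceiling price 44, quantity supplied is (44 - 35)/4 = 2.25; supply is the short side, so Q = 2.25 trades at P = 44.
The demand price at Q = 2.25 is 57.5. CS is the trapezoid between demand and 44 over [0, 2.25]: (1/2)[(71 - 44) + (57.5 - 44)](2.25) = 45.5625.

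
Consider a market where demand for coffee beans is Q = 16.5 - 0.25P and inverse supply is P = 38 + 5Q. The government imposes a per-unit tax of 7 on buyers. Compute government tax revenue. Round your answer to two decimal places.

Rewriting demand in inverse form: P = 66 - 4Q.
Pre-tax equilibrium: 66 - 4Q = 38 + 5Q gives Q* = 3.1111, P* = 53.5556.
With the tax, buyers' net willingness to pay falls by 7: (66 - 7) - 4Q = 38 + 5Q, so Q_t = 2.3333. Buyers pay P_b = 56.6667; sellers receive P_s = P_b - 7 = 49.6667.
Tax revenue = t x Q_t = 7 x 2.3333 = 16.3333.

16.33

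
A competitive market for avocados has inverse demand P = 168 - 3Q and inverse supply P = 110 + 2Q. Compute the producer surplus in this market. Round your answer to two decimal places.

Set 168 - 3Q = 110 + 2Q, which gives 58 = 5Q, so Q* = 11.6 and P* = 168 - 3(11.6) = 133.2.
PS is the area between P* and the supply curve from 0 to Q*: (1/2)(11.6)(23.2) = 134.56.

134.56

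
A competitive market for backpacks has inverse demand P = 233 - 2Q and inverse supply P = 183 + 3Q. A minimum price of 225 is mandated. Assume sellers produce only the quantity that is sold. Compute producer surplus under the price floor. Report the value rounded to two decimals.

144.00

Without the control, 233 - 2Q = 183 + 3Q so Q* = 10 and P* = 213.
At the floor price 225, quantity demanded is (233 - 225)/2 = 4; demand is the short side, so Q = 4 trades at P = 225.
The supply price at Q = 4 is 195. PS is the trapezoid between 225 and supply over [0, 4]: (1/2)[(225 - 183) + (225 - 195)](4) = 144.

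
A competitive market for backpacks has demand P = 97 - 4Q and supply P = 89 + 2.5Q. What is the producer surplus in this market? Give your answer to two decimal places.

1.89

Equilibrium: 97 - 4Q = 89 + 2.5Q, so Q* = 1.2308 and P* = 92.0769.
The supply curve's price intercept is 89, so PS = (1/2)(Q*)(P* - 89) = (1/2)(1.2308)(3.0769) = 1.8935.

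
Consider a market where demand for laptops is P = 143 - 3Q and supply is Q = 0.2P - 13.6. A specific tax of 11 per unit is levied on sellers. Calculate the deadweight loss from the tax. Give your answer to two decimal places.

Rewriting supply in inverse form: P = 68 + 5Q.
Pre-tax equilibrium: 143 - 3Q = 68 + 5Q gives Q* = 9.375, P* = 114.875.
A tax on sellers shifts supply up by 11: 143 - 3Q = 68 + 5Q + 11, so Q_t = 8. Buyers pay P_b = 119; sellers receive P_s = P_b - 11 = 108.
Deadweight loss is the triangle between the curves from Q_t to Q*: (1/2)(9.375 - 8)(11) = 7.5625.

7.56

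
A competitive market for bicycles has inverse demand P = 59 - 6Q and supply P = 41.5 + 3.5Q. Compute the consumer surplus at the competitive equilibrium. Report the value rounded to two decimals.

Set 59 - 6Q = 41.5 + 3.5Q, which gives 17.5 = 9.5Q, so Q* = 1.8421 and P* = 59 - 6(1.8421) = 47.9474.
CS is the area between the demand curve and P* from 0 to Q*: (1/2)(1.8421)(11.0526) = 10.1801.

10.18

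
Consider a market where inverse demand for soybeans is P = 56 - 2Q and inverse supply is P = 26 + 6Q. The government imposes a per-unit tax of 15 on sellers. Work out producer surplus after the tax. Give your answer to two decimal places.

Pre-tax equilibrium: 56 - 2Q = 26 + 6Q gives Q* = 3.75, P* = 48.5.
With the tax, sellers need 15 more per unit: 56 - 2Q = 26 + 6Q + 15, so Q_t = 1.875. Buyers pay P_b = 52.25; sellers receive P_s = P_b - 15 = 37.25.
Producer surplus is the triangle above supply below P_s: (1/2)(1.875)(37.25 - 26) = 10.5469.

10.55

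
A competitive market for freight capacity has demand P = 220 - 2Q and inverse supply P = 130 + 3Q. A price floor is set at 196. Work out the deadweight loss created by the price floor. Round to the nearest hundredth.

Free-market equilibrium: 220 - 2Q = 130 + 3Q gives Q* = 18, P* = 184.
At the floor price 196, quantity demanded is (220 - 196)/2 = 12; demand is the short side, so Q = 12 trades at P = 196.
The lost-trades triangle has base Q* - 12 = 6 and height equal to the gap between the curves at Q = 12, which is 196 - 166 = 30. DWL = (1/2)(6)(30) = 90.

90.00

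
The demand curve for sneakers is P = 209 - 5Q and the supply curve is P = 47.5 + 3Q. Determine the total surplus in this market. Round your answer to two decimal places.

Setting demand equal to supply, 161.5 = 8Q, so Q* = 20.1875 and P* = 108.0625.
Total surplus is the full triangle between the curves from 0 to Q*: (1/2)(20.1875)(209 - 47.5) = 1630.1406.

1630.14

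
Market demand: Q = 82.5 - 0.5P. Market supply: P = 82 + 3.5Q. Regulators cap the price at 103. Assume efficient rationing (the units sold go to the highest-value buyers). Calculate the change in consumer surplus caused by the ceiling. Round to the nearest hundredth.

108.26

Rewriting demand in inverse form: P = 165 - 2Q.
Without the control, 165 - 2Q = 82 + 3.5Q so Q* = 15.0909 and P* = 134.8182.
At P = 103, sellers supply (103 - 82)/3.5 = 6 while buyers want more, so the quantity traded is 6 at price 103.
CS goes from (1/2)(15.0909)(30.1818) = 227.7355 to 336 (computed as (165 - 103)(6) - (1/2)(2)(6)^2), a change of 108.2645.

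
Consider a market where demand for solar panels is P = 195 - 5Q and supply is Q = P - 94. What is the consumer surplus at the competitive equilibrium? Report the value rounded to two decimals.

Rewriting supply in inverse form: P = 94 + Q.
Equilibrium: 195 - 5Q = 94 + Q, so Q* = 16.8333 and P* = 110.8333.
Consumer surplus is the triangle under demand above P*: (1/2)(16.8333)(195 - 110.8333) = (1/2)(16.8333)(84.1667) = 708.4028.

708.40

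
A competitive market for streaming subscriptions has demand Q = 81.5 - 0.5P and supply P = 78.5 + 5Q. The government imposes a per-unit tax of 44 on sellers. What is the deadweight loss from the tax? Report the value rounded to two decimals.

Rewriting demand in inverse form: P = 163 - 2Q.
Without the tax, 163 - 2Q = 78.5 + 5Q so Q* = 12.0714 and P* = 138.8571.
With the tax, sellers need 44 more per unit: 163 - 2Q = 78.5 + 5Q + 44, so Q_t = 5.7857. Buyers pay P_b = 151.4286; sellers receive P_s = P_b - 44 = 107.4286.
Deadweight loss is the triangle between the curves from Q_t to Q*: (1/2)(12.0714 - 5.7857)(44) = 138.2857.

138.29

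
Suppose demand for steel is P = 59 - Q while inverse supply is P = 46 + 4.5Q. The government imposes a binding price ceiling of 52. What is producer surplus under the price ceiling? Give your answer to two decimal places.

4.00

Free-market equilibrium: 59 - Q = 46 + 4.5Q gives Q* = 2.3636, P* = 56.6364.
At P = 52, sellers supply (52 - 46)/4.5 = 1.3333 while buyers want more, so the quantity traded is 1.3333 at price 52.
PS is the triangle above supply below 52: (1/2)(1.3333)(52 - 46) = 4.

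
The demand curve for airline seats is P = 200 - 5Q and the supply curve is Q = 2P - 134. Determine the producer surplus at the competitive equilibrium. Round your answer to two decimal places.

146.19

Rewriting supply in inverse form: P = 67 + 0.5Q.
Equilibrium: 200 - 5Q = 67 + 0.5Q, so Q* = 24.1818 and P* = 79.0909.
PS is the area between P* and the supply curve from 0 to Q*: (1/2)(24.1818)(12.0909) = 146.1901.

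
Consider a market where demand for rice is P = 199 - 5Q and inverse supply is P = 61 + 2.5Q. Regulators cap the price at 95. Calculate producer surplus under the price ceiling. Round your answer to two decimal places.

231.20

Free-market equilibrium: 199 - 5Q = 61 + 2.5Q gives Q* = 18.4, P* = 107.
At P = 95, sellers supply (95 - 61)/2.5 = 13.6 while buyers want more, so the quantity traded is 13.6 at price 95.
PS is the triangle above supply below 95: (1/2)(13.6)(95 - 61) = 231.2.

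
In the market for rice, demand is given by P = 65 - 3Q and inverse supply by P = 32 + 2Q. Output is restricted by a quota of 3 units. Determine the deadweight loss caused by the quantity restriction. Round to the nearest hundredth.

32.40

Unrestricted equilibrium: Q* = (65 - 32)/(3 + 2) = 6.6.
At Q = 3 the demand price is 65 - 3(3) = 56 and the supply price is 32 + 2(3) = 38.
Deadweight loss is the triangle between the curves from 3 to 6.6: (1/2)(56 - 38)(6.6 - 3) = 32.4.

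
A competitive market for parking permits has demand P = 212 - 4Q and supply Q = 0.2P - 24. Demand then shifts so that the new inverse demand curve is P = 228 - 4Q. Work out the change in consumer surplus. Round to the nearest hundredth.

Rewriting supply in inverse form: P = 120 + 5Q.
Initial equilibrium: Q_0 = 10.2222, P_0 = 171.1111; CS_0 = (1/2)(10.2222)(40.8889) = 208.9877, PS_0 = (1/2)(10.2222)(51.1111) = 261.2346.
New equilibrium: 228 - 4Q = 120 + 5Q gives Q_1 = 12, P_1 = 180; CS_1 = 288, PS_1 = 360.
Change in consumer surplus = 288 - 208.9877 = 79.0123.

79.01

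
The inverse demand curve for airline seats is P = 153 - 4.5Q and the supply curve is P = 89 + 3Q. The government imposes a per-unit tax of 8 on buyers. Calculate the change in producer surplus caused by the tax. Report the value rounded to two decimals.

Without the tax, 153 - 4.5Q = 89 + 3Q so Q* = 8.5333 and P* = 114.6.
With the tax, buyers' net willingness to pay falls by 8: (153 - 8) - 4.5Q = 89 + 3Q, so Q_t = 7.4667. Buyers pay P_b = 119.4; sellers receive P_s = P_b - 8 = 111.4.
Producers lose the trapezoid between P_s and P* out to Q_t plus the triangle from Q_t to Q*: change in PS = 83.6267 - 109.2267 = -25.6.

-25.60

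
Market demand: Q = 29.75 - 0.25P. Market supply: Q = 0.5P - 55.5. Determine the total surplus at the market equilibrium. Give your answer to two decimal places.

5.33

Rewriting demand in inverse form: P = 119 - 4Q.
Rewriting supply in inverse form: P = 111 + 2Q.
Setting demand equal to supply, 8 = 6Q, so Q* = 1.3333 and P* = 113.6667.
CS = (1/2)(1.3333)(5.3333) = 3.5556 and PS = (1/2)(1.3333)(2.6667) = 1.7778, so total surplus = 5.3333.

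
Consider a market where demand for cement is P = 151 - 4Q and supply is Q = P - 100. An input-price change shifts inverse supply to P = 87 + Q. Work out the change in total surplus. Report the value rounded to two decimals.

Rewriting supply in inverse form: P = 100 + Q.
Initial equilibrium: Q_0 = 10.2, P_0 = 110.2; CS_0 = (1/2)(10.2)(40.8) = 208.08, PS_0 = (1/2)(10.2)(10.2) = 52.02.
New equilibrium: 151 - 4Q = 87 + Q gives Q_1 = 12.8, P_1 = 99.8; CS_1 = 327.68, PS_1 = 81.92.
Change in total surplus = (327.68 + 81.92) - (208.08 + 52.02) = 149.5.

149.50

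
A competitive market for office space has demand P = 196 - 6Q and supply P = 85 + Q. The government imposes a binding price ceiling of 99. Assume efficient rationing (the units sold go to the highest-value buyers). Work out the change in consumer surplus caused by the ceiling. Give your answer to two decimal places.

Without the control, 196 - 6Q = 85 + Q so Q* = 15.8571 and P* = 100.8571.
At the ceiling price 99, quantity supplied is (99 - 85)/1 = 14; supply is the short side, so Q = 14 trades at P = 99.
CS goes from (1/2)(15.8571)(95.1429) = 754.3469 to 770 (computed as (196 - 99)(14) - (1/2)(6)(14)^2), a change of 15.6531.

15.65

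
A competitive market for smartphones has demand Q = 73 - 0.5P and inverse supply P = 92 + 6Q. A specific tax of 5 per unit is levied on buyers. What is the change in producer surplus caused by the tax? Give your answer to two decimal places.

Rewriting demand in inverse form: P = 146 - 2Q.
Without the tax, 146 - 2Q = 92 + 6Q so Q* = 6.75 and P* = 132.5.
With the tax, buyers' net willingness to pay falls by 5: (146 - 5) - 2Q = 92 + 6Q, so Q_t = 6.125. Buyers pay P_b = 133.75; sellers receive P_s = P_b - 5 = 128.75.
Producers lose the trapezoid between P_s and P* out to Q_t plus the triangle from Q_t to Q*: change in PS = 112.5469 - 136.6875 = -24.1406.

-24.14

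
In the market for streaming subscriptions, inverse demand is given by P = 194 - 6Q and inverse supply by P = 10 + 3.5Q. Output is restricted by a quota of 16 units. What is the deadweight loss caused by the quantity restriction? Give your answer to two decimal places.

53.89

Without the quota, 194 - 6Q = 10 + 3.5Q gives Q* = 19.3684.
At Q = 16 the demand price is 194 - 6(16) = 98 and the supply price is 10 + 3.5(16) = 66.
DWL = (1/2)(gap between curves at 16) x (Q* - 16) = (1/2)(32)(3.3684) = 53.8947.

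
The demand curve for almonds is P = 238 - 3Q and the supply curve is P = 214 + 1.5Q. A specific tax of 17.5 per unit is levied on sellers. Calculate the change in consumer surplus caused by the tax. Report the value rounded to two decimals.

-39.54

Pre-tax equilibrium: 238 - 3Q = 214 + 1.5Q gives Q* = 5.3333, P* = 222.
A tax on sellers shifts supply up by 17.5: 238 - 3Q = 214 + 1.5Q + 17.5, so Q_t = 1.4444. Buyers pay P_b = 233.6667; sellers receive P_s = P_b - 17.5 = 216.1667.
Consumers lose the trapezoid between P* and P_b out to Q_t plus the triangle from Q_t to Q*: change in CS = 3.1296 - 42.6667 = -39.537.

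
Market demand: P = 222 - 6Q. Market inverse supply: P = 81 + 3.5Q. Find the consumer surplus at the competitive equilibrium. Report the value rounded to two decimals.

Setting demand equal to supply, 141 = 9.5Q, so Q* = 14.8421 and P* = 132.9474.
CS is the area between the demand curve and P* from 0 to Q*: (1/2)(14.8421)(89.0526) = 660.8643.

660.86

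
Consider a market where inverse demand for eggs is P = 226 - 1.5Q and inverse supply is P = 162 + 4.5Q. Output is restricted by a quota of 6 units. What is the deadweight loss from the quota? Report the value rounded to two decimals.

Unrestricted equilibrium: Q* = (226 - 162)/(1.5 + 4.5) = 10.6667.
At Q = 6 the demand price is 226 - 1.5(6) = 217 and the supply price is 162 + 4.5(6) = 189.
Deadweight loss is the triangle between the curves from 6 to 10.6667: (1/2)(217 - 189)(10.6667 - 6) = 65.3333.

65.33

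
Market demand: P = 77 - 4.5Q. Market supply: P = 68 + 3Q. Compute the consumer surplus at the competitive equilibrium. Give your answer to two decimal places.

Set 77 - 4.5Q = 68 + 3Q, which gives 9 = 7.5Q, so Q* = 1.2 and P* = 77 - 4.5(1.2) = 71.6.
The demand choke price is 77, so CS = (1/2)(Q*)(77 - P*) = (1/2)(1.2)(5.4) = 3.24.

3.24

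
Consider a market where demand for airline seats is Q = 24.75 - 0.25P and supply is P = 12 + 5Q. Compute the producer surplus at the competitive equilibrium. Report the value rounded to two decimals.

Rewriting demand in inverse form: P = 99 - 4Q.
Set 99 - 4Q = 12 + 5Q, which gives 87 = 9Q, so Q* = 9.6667 and P* = 99 - 4(9.6667) = 60.3333.
PS is the area between P* and the supply curve from 0 to Q*: (1/2)(9.6667)(48.3333) = 233.6111.

233.61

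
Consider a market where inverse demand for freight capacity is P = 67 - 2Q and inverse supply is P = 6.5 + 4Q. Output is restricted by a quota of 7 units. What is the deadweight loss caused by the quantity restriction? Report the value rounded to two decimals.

Unrestricted equilibrium: Q* = (67 - 6.5)/(2 + 4) = 10.0833.
At Q = 7 the demand price is 67 - 2(7) = 53 and the supply price is 6.5 + 4(7) = 34.5.
Deadweight loss is the triangle between the curves from 7 to 10.0833: (1/2)(53 - 34.5)(10.0833 - 7) = 28.5208.

28.52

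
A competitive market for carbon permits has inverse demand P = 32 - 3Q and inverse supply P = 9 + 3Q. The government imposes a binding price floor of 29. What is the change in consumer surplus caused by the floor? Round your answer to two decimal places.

-20.54

Free-market equilibrium: 32 - 3Q = 9 + 3Q gives Q* = 3.8333, P* = 20.5.
At the floor price 29, quantity demanded is (32 - 29)/3 = 1; demand is the short side, so Q = 1 trades at P = 29.
CS goes from (1/2)(3.8333)(11.5) = 22.0417 to 1.5 (computed as (32 - 29)(1) - (1/2)(3)(1)^2), a change of -20.5417.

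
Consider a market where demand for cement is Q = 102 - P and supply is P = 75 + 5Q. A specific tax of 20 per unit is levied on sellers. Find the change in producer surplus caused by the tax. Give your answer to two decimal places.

-47.22

Rewriting demand in inverse form: P = 102 - Q.
Pre-tax equilibrium: 102 - Q = 75 + 5Q gives Q* = 4.5, P* = 97.5.
With the tax, sellers need 20 more per unit: 102 - Q = 75 + 5Q + 20, so Q_t = 1.1667. Buyers pay P_b = 100.8333; sellers receive P_s = P_b - 20 = 80.8333.
Producers lose the trapezoid between P_s and P* out to Q_t plus the triangle from Q_t to Q*: change in PS = 3.4028 - 50.625 = -47.2222.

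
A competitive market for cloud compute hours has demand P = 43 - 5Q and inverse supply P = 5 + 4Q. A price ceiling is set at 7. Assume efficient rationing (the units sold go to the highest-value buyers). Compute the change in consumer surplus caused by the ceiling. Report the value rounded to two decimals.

Free-market equilibrium: 43 - 5Q = 5 + 4Q gives Q* = 4.2222, P* = 21.8889.
At P = 7, sellers supply (7 - 5)/4 = 0.5 while buyers want more, so the quantity traded is 0.5 at price 7.
CS goes from (1/2)(4.2222)(21.1111) = 44.5679 to 17.375 (computed as (43 - 7)(0.5) - (1/2)(5)(0.5)^2), a change of -27.1929.

-27.19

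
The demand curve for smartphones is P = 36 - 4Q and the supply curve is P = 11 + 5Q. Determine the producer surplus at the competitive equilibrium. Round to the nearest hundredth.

19.29

Equilibrium: 36 - 4Q = 11 + 5Q, so Q* = 2.7778 and P* = 24.8889.
The supply curve's price intercept is 11, so PS = (1/2)(Q*)(P* - 11) = (1/2)(2.7778)(13.8889) = 19.2901.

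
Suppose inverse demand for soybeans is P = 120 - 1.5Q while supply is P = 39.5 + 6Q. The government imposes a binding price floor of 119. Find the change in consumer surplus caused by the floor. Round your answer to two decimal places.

Without the control, 120 - 1.5Q = 39.5 + 6Q so Q* = 10.7333 and P* = 103.9.
At the floor price 119, quantity demanded is (120 - 119)/1.5 = 0.6667; demand is the short side, so Q = 0.6667 trades at P = 119.
CS goes from (1/2)(10.7333)(16.1) = 86.4033 to 0.3333 (computed as (120 - 119)(0.6667) - (1/2)(1.5)(0.6667)^2), a change of -86.07.

-86.07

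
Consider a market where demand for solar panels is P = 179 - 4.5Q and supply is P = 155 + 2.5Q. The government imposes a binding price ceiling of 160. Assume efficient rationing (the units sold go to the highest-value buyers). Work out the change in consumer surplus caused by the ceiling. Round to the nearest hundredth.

2.55

Without the control, 179 - 4.5Q = 155 + 2.5Q so Q* = 3.4286 and P* = 163.5714.
At the ceiling price 160, quantity supplied is (160 - 155)/2.5 = 2; supply is the short side, so Q = 2 trades at P = 160.
CS goes from (1/2)(3.4286)(15.4286) = 26.449 to 29 (computed as (179 - 160)(2) - (1/2)(4.5)(2)^2), a change of 2.551.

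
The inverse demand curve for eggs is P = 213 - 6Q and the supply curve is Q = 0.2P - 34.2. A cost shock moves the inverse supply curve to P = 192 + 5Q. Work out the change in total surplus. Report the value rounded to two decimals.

-60.14

Rewriting supply in inverse form: P = 171 + 5Q.
Initial equilibrium: Q_0 = 3.8182, P_0 = 190.0909; CS_0 = (1/2)(3.8182)(22.9091) = 43.7355, PS_0 = (1/2)(3.8182)(19.0909) = 36.4463.
New equilibrium: 213 - 6Q = 192 + 5Q gives Q_1 = 1.9091, P_1 = 201.5455; CS_1 = 10.9339, PS_1 = 9.1116.
Change in total surplus = (10.9339 + 9.1116) - (43.7355 + 36.4463) = -60.1364.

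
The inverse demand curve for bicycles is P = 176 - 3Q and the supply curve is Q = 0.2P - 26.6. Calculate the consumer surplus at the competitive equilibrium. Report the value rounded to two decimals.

43.34

Rewriting supply in inverse form: P = 133 + 5Q.
Set 176 - 3Q = 133 + 5Q, which gives 43 = 8Q, so Q* = 5.375 and P* = 176 - 3(5.375) = 159.875.
Consumer surplus is the triangle under demand above P*: (1/2)(5.375)(176 - 159.875) = (1/2)(5.375)(16.125) = 43.3359.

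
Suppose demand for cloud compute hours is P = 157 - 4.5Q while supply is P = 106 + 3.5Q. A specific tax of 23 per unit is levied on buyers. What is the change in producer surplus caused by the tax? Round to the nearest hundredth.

-49.68

Pre-tax equilibrium: 157 - 4.5Q = 106 + 3.5Q gives Q* = 6.375, P* = 128.3125.
A tax on buyers shifts demand down by 23: (157 - 23) - 4.5Q = 106 + 3.5Q, so Q_t = 3.5. Buyers pay P_b = 141.25; sellers receive P_s = P_b - 23 = 118.25.
PS falls from (1/2)(6.375)(22.3125) = 71.1211 to (1/2)(3.5)(12.25) = 21.4375, a change of -49.6836.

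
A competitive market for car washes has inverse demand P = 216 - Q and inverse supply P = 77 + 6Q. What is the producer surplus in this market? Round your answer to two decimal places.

Equilibrium: 216 - Q = 77 + 6Q, so Q* = 19.8571 and P* = 196.1429.
The supply curve's price intercept is 77, so PS = (1/2)(Q*)(P* - 77) = (1/2)(19.8571)(119.1429) = 1182.9184.

1182.92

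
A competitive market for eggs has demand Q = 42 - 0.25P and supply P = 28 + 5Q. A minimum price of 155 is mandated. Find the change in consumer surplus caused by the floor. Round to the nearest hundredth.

Rewriting demand in inverse form: P = 168 - 4Q.
Without the control, 168 - 4Q = 28 + 5Q so Q* = 15.5556 and P* = 105.7778.
At P = 155, buyers demand (168 - 155)/4 = 3.25 while sellers would supply more, so the quantity traded is 3.25 at price 155.
CS goes from (1/2)(15.5556)(62.2222) = 483.9506 to 21.125 (computed as (168 - 155)(3.25) - (1/2)(4)(3.25)^2), a change of -462.8256.

-462.83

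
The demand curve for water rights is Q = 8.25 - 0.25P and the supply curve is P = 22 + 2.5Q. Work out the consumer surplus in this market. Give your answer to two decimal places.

Rewriting demand in inverse form: P = 33 - 4Q.
Setting demand equal to supply, 11 = 6.5Q, so Q* = 1.6923 and P* = 26.2308.
The demand choke price is 33, so CS = (1/2)(Q*)(33 - P*) = (1/2)(1.6923)(6.7692) = 5.7278.

5.73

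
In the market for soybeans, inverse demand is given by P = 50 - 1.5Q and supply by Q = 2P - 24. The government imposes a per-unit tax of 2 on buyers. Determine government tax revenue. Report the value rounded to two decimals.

Rewriting supply in inverse form: P = 12 + 0.5Q.
Without the tax, 50 - 1.5Q = 12 + 0.5Q so Q* = 19 and P* = 21.5.
With the tax, buyers' net willingness to pay falls by 2: (50 - 2) - 1.5Q = 12 + 0.5Q, so Q_t = 18. Buyers pay P_b = 23; sellers receive P_s = P_b - 2 = 21.
Tax revenue = t x Q_t = 2 x 18 = 36.

36.00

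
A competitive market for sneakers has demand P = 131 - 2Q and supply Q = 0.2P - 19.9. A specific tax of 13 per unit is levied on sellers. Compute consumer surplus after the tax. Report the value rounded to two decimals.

6.98

Rewriting supply in inverse form: P = 99.5 + 5Q.
Pre-tax equilibrium: 131 - 2Q = 99.5 + 5Q gives Q* = 4.5, P* = 122.
With the tax, sellers need 13 more per unit: 131 - 2Q = 99.5 + 5Q + 13, so Q_t = 2.6429. Buyers pay P_b = 125.7143; sellers receive P_s = P_b - 13 = 112.7143.
CS = (1/2)(Q_t)(131 - P_b) = (1/2)(2.6429)(5.2857) = 6.9847.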